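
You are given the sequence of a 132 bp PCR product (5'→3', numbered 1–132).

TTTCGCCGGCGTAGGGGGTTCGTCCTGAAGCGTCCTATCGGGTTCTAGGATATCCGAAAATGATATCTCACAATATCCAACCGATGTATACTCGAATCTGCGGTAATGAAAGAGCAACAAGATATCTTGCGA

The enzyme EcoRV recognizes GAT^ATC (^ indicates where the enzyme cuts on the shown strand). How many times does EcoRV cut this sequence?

3

GATATC occurs starting at positions 49, 62, 121.
EcoRV cuts at 3 sites.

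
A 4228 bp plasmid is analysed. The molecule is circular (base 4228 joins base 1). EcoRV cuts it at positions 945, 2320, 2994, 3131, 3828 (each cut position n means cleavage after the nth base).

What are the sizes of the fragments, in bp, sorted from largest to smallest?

Circular molecule, 5 cuts → 5 fragments:
  2320 − 945 = 1375 bp
  2994 − 2320 = 674 bp
  3131 − 2994 = 137 bp
  3828 − 3131 = 697 bp
  wrap: 4228 − 3828 + 945 = 1345 bp
Sorted largest to smallest: 1375, 1345, 697, 674, 137 bp.

1375, 1345, 697, 674, 137 bp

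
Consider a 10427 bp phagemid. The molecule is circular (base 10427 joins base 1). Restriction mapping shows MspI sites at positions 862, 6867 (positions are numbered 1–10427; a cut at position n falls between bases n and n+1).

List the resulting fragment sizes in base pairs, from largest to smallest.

6005, 4422 bp

Circular molecule, 2 cuts → 2 fragments:
  6867 − 862 = 6005 bp
  wrap: 10427 − 6867 + 862 = 4422 bp
Sorted largest to smallest: 6005, 4422 bp.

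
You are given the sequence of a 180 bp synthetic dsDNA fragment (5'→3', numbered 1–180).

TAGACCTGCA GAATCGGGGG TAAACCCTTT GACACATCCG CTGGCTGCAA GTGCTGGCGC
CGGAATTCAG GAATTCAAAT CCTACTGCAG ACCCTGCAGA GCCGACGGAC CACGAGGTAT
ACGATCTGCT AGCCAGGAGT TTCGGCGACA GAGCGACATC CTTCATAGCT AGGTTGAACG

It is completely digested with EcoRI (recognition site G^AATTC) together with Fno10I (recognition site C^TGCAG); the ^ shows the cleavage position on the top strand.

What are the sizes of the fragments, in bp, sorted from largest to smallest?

EcoRI sites (GAATTC) start at positions 63, 71.
EcoRI cuts after the first base of each site, so after positions 63, 71.
Fno10I sites (CTGCAG) start at positions 6, 85, 94.
Fno10I cuts after the first base of each site, so after positions 6, 85, 94.
Combined cut positions: 6, 63, 71, 85, 94.
Linear molecule, 5 cuts → 6 fragments:
  1–6 → 6 bp
  7–63 → 57 bp
  64–71 → 8 bp
  72–85 → 14 bp
  86–94 → 9 bp
  95–180 → 86 bp
Sorted largest to smallest: 86, 57, 14, 9, 8, 6 bp.

86, 57, 14, 9, 8, 6 bp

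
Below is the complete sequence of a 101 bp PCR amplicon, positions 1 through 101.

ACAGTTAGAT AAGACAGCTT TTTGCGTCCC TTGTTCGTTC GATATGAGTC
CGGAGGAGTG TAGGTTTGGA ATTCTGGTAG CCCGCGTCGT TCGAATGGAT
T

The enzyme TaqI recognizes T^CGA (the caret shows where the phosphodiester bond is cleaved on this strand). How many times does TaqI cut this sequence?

TCGA occurs starting at positions 39, 91.
TaqI cuts at 2 sites.

2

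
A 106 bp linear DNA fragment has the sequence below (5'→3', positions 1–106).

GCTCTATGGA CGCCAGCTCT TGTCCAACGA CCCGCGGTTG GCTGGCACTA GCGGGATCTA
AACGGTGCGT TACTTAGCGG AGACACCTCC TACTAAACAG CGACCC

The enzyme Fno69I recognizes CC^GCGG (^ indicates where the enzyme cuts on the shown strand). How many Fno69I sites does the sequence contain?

CCGCGG occurs starting at position 32.
Fno69I cuts at 1 site.

1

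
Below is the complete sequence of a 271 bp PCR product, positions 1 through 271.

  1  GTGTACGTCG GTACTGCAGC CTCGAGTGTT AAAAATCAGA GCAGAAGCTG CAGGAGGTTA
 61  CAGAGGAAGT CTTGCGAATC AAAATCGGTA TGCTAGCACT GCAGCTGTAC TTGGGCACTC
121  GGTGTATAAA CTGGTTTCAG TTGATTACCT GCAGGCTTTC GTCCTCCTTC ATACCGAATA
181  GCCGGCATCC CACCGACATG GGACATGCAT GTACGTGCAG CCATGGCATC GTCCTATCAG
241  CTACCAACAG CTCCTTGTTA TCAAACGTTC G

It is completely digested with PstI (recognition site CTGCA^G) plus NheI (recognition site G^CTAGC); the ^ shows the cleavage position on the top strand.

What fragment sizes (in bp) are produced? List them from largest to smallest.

118, 50, 40, 34, 18, 11 bp

PstI sites (CTGCAG) start at positions 14, 48, 99, 149.
PstI cuts after base 5 of each site (before the last base), so after positions 18, 52, 103, 153.
The NheI site (GCTAGC) starts at position 92.
NheI cuts after the first base of each site, so after position 92.
Combined cut positions: 18, 52, 92, 103, 153.
Linear molecule, 5 cuts → 6 fragments:
  1–18 → 18 bp
  19–52 → 34 bp
  53–92 → 40 bp
  93–103 → 11 bp
  104–153 → 50 bp
  154–271 → 118 bp
Sorted largest to smallest: 118, 50, 40, 34, 18, 11 bp.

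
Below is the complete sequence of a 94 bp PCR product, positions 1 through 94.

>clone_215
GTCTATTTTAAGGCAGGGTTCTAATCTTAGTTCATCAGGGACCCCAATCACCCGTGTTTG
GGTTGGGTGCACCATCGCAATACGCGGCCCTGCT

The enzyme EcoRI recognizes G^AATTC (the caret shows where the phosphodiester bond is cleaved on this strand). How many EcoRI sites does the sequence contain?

No occurrence of GAATTC is present in the sequence.
EcoRI does not cut: 0 sites.

0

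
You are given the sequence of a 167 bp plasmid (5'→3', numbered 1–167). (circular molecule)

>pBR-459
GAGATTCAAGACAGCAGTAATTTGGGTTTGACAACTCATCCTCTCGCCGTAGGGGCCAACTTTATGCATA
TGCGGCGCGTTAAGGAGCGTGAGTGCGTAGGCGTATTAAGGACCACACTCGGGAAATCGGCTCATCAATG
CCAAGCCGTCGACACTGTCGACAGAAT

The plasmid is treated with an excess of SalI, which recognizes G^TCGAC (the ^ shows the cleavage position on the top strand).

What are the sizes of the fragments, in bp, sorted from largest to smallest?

158, 9 bp

SalI sites (GTCGAC) start at positions 148, 157.
SalI cuts after the first base of each site, so after positions 148, 157.
Circular molecule, 2 cuts → 2 fragments:
  149–157 → 9 bp
  158–167 then 1–148 → 10 + 148 = 158 bp
Sorted largest to smallest: 158, 9 bp.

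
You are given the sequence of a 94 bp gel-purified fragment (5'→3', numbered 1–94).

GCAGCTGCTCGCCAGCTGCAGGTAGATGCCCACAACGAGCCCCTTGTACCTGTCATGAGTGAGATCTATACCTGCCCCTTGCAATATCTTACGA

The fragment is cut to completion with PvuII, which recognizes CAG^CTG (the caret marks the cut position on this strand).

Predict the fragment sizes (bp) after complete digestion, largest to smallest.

79, 11, 4 bp

PvuII sites (CAGCTG) start at positions 2, 13.
PvuII cuts after base 3 of each site, so after positions 4, 15.
Linear molecule, 2 cuts → 3 fragments:
  1–4 → 4 bp
  5–15 → 11 bp
  16–94 → 79 bp
Sorted largest to smallest: 79, 11, 4 bp.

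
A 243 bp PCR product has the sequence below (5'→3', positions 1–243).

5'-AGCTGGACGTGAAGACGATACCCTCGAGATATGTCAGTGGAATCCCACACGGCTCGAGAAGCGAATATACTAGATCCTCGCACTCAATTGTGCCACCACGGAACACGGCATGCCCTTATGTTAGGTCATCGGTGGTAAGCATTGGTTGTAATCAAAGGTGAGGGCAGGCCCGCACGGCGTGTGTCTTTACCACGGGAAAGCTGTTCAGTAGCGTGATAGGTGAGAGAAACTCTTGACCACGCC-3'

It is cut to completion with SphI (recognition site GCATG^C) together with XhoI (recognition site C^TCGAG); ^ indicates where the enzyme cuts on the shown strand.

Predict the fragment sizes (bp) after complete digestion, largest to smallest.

131, 59, 30, 23 bp

The SphI site (GCATGC) starts at position 108.
SphI cuts after base 5 of each site (before the last base), so after position 112.
XhoI sites (CTCGAG) start at positions 23, 53.
XhoI cuts after the first base of each site, so after positions 23, 53.
Combined cut positions: 23, 53, 112.
Linear molecule, 3 cuts → 4 fragments:
  1–23 → 23 bp
  24–53 → 30 bp
  54–112 → 59 bp
  113–243 → 131 bp
Sorted largest to smallest: 131, 59, 30, 23 bp.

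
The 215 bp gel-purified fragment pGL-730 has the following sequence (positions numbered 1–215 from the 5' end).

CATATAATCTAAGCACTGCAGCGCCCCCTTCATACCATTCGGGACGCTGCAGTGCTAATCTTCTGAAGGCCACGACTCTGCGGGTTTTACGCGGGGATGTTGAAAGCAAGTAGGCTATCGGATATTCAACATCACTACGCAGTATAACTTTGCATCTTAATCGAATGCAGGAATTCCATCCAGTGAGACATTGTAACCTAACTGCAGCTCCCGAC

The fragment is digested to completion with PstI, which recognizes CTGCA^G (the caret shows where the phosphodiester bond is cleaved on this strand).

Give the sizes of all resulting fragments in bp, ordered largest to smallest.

PstI sites (CTGCAG) start at positions 16, 47, 202.
PstI cuts after base 5 of each site (before the last base), so after positions 20, 51, 206.
Linear molecule, 3 cuts → 4 fragments:
  1–20 → 20 bp
  21–51 → 31 bp
  52–206 → 155 bp
  207–215 → 9 bp
Sorted largest to smallest: 155, 31, 20, 9 bp.

155, 31, 20, 9 bp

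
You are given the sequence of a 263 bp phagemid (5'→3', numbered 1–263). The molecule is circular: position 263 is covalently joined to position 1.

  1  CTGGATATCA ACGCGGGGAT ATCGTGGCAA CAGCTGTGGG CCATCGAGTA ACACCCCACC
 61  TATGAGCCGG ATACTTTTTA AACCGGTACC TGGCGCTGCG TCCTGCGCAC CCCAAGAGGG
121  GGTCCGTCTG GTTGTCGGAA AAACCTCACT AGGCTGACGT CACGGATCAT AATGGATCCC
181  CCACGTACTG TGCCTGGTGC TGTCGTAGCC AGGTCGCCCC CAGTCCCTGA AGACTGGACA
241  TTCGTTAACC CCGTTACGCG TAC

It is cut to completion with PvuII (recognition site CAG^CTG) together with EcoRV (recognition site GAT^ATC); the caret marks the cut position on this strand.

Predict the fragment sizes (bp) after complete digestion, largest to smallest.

236, 14, 13 bp

The PvuII site (CAGCTG) starts at position 31.
PvuII cuts after base 3 of each site, so after position 33.
EcoRV sites (GATATC) start at positions 4, 18.
EcoRV cuts after base 3 of each site, so after positions 6, 20.
Combined cut positions: 6, 20, 33.
Circular molecule, 3 cuts → 3 fragments:
  7–20 → 14 bp
  21–33 → 13 bp
  34–263 then 1–6 → 230 + 6 = 236 bp
Sorted largest to smallest: 236, 14, 13 bp.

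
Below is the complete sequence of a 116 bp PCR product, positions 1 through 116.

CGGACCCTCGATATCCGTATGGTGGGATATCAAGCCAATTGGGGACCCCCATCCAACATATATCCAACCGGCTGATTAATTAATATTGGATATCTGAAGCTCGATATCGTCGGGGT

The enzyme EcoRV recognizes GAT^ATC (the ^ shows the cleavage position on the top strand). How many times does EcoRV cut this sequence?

4

GATATC occurs starting at positions 10, 26, 89, 103.
EcoRV cuts at 4 sites.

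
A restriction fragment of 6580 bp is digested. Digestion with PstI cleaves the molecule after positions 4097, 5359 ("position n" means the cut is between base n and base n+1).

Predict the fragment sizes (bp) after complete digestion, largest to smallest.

Linear molecule, 2 cuts → 3 fragments:
  4097 − 0 = 4097 bp
  5359 − 4097 = 1262 bp
  6580 − 5359 = 1221 bp
Sorted largest to smallest: 4097, 1262, 1221 bp.

4097, 1262, 1221 bp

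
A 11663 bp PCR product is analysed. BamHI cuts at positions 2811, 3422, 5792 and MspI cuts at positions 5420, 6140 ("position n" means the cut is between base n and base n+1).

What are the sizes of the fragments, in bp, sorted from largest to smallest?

Combined cut positions (sorted): 2811, 3422, 5420, 5792, 6140.
Linear molecule, 5 cuts → 6 fragments:
  2811 − 0 = 2811 bp
  3422 − 2811 = 611 bp
  5420 − 3422 = 1998 bp
  5792 − 5420 = 372 bp
  6140 − 5792 = 348 bp
  11663 − 6140 = 5523 bp
Sorted largest to smallest: 5523, 2811, 1998, 611, 372, 348 bp.

5523, 2811, 1998, 611, 372, 348 bp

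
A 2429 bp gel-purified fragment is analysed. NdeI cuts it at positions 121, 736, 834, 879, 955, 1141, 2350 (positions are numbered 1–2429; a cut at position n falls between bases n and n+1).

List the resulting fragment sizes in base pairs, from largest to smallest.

1209, 615, 186, 121, 98, 79, 76, 45 bp

Linear molecule, 7 cuts → 8 fragments:
  121 − 0 = 121 bp
  736 − 121 = 615 bp
  834 − 736 = 98 bp
  879 − 834 = 45 bp
  955 − 879 = 76 bp
  1141 − 955 = 186 bp
  2350 − 1141 = 1209 bp
  2429 − 2350 = 79 bp
Sorted largest to smallest: 1209, 615, 186, 121, 98, 79, 76, 45 bp.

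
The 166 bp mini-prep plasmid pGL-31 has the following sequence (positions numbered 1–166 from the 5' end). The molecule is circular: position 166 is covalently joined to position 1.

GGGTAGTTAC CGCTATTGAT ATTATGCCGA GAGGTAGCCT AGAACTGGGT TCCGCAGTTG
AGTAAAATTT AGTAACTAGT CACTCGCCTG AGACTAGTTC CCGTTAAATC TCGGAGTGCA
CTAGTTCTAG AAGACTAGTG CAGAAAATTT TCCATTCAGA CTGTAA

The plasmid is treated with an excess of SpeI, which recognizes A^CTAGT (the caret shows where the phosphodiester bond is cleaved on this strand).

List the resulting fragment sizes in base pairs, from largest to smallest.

SpeI sites (ACTAGT) start at positions 75, 93, 120, 134.
SpeI cuts after the first base of each site, so after positions 75, 93, 120, 134.
Circular molecule, 4 cuts → 4 fragments:
  76–93 → 18 bp
  94–120 → 27 bp
  121–134 → 14 bp
  135–166 then 1–75 → 32 + 75 = 107 bp
Sorted largest to smallest: 107, 27, 18, 14 bp.

107, 27, 18, 14 bp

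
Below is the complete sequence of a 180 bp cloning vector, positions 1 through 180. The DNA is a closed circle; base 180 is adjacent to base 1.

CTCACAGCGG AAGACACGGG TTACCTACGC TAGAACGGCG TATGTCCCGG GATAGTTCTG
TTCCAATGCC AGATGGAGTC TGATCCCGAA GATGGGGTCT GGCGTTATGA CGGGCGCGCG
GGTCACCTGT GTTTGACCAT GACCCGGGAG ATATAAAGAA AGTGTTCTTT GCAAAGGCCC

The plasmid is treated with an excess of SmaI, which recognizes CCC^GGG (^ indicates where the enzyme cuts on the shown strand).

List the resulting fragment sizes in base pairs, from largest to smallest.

97, 83 bp

SmaI sites (CCCGGG) start at positions 46, 143.
SmaI cuts after base 3 of each site, so after positions 48, 145.
Circular molecule, 2 cuts → 2 fragments:
  49–145 → 97 bp
  146–180 then 1–48 → 35 + 48 = 83 bp
Sorted largest to smallest: 97, 83 bp.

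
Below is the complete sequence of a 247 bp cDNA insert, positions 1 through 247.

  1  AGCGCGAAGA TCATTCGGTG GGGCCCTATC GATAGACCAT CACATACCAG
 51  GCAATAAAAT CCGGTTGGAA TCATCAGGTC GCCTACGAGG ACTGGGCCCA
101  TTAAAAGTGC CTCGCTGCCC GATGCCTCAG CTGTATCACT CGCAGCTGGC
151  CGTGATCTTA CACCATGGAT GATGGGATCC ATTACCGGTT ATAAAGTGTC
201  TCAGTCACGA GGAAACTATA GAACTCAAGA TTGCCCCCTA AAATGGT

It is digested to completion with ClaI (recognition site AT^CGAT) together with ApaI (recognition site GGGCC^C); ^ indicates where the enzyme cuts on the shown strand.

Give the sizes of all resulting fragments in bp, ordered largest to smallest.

The ClaI site (ATCGAT) starts at position 28.
ClaI cuts after base 2 of each site, so after position 29.
ApaI sites (GGGCCC) start at positions 21, 94.
ApaI cuts after base 5 of each site (before the last base), so after positions 25, 98.
Combined cut positions: 25, 29, 98.
Linear molecule, 3 cuts → 4 fragments:
  1–25 → 25 bp
  26–29 → 4 bp
  30–98 → 69 bp
  99–247 → 149 bp
Sorted largest to smallest: 149, 69, 25, 4 bp.

149, 69, 25, 4 bp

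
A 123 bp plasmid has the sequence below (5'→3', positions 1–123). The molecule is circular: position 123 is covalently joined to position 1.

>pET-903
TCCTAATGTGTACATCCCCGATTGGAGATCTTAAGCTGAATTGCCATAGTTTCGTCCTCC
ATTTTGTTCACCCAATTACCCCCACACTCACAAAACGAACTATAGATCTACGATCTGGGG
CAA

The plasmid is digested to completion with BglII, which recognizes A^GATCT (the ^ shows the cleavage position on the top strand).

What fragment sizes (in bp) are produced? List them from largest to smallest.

BglII sites (AGATCT) start at positions 26, 104.
BglII cuts after the first base of each site, so after positions 26, 104.
Circular molecule, 2 cuts → 2 fragments:
  27–104 → 78 bp
  105–123 then 1–26 → 19 + 26 = 45 bp
Sorted largest to smallest: 78, 45 bp.

78, 45 bp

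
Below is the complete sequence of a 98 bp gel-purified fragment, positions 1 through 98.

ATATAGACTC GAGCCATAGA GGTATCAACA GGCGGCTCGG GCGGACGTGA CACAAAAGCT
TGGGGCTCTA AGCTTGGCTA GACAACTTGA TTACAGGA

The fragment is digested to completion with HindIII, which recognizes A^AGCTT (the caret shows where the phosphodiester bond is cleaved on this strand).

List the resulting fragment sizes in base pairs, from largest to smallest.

56, 28, 14 bp

HindIII sites (AAGCTT) start at positions 56, 70.
HindIII cuts after the first base of each site, so after positions 56, 70.
Linear molecule, 2 cuts → 3 fragments:
  1–56 → 56 bp
  57–70 → 14 bp
  71–98 → 28 bp
Sorted largest to smallest: 56, 28, 14 bp.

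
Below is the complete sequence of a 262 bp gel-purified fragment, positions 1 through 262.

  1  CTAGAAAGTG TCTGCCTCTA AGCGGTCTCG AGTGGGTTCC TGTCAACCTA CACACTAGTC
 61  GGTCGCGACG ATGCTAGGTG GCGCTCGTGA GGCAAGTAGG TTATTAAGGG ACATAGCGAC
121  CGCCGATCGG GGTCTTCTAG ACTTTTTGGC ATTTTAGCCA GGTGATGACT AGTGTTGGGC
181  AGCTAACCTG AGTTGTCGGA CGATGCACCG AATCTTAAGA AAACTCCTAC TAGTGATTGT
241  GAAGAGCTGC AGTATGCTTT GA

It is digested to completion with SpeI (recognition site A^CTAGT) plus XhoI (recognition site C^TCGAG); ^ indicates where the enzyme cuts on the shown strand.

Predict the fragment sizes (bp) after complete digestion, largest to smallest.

SpeI sites (ACTAGT) start at positions 54, 168, 229.
SpeI cuts after the first base of each site, so after positions 54, 168, 229.
The XhoI site (CTCGAG) starts at position 27.
XhoI cuts after the first base of each site, so after position 27.
Combined cut positions: 27, 54, 168, 229.
Linear molecule, 4 cuts → 5 fragments:
  1–27 → 27 bp
  28–54 → 27 bp
  55–168 → 114 bp
  169–229 → 61 bp
  230–262 → 33 bp
Sorted largest to smallest: 114, 61, 33, 27, 27 bp.

114, 61, 33, 27, 27 bp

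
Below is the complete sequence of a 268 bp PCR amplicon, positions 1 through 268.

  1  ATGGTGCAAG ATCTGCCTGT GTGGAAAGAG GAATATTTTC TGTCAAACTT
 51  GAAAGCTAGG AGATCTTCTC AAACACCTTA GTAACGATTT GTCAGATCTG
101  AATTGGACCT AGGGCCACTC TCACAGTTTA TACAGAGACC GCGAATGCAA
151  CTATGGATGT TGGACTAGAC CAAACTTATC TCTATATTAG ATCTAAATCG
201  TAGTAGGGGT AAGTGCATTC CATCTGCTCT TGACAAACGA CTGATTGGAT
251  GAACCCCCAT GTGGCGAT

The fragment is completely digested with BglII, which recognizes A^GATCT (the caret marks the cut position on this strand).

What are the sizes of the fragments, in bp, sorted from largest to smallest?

BglII sites (AGATCT) start at positions 9, 61, 94, 189.
BglII cuts after the first base of each site, so after positions 9, 61, 94, 189.
Linear molecule, 4 cuts → 5 fragments:
  1–9 → 9 bp
  10–61 → 52 bp
  62–94 → 33 bp
  95–189 → 95 bp
  190–268 → 79 bp
Sorted largest to smallest: 95, 79, 52, 33, 9 bp.

95, 79, 52, 33, 9 bp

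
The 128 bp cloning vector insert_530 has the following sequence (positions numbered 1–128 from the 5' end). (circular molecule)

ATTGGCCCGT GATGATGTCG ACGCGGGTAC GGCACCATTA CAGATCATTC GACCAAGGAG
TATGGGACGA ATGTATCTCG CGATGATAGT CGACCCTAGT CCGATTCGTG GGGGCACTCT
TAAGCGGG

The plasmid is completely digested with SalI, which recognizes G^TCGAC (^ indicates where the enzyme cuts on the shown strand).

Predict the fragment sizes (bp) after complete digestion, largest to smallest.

72, 56 bp

SalI sites (GTCGAC) start at positions 17, 89.
SalI cuts after the first base of each site, so after positions 17, 89.
Circular molecule, 2 cuts → 2 fragments:
  18–89 → 72 bp
  90–128 then 1–17 → 39 + 17 = 56 bp
Sorted largest to smallest: 72, 56 bp.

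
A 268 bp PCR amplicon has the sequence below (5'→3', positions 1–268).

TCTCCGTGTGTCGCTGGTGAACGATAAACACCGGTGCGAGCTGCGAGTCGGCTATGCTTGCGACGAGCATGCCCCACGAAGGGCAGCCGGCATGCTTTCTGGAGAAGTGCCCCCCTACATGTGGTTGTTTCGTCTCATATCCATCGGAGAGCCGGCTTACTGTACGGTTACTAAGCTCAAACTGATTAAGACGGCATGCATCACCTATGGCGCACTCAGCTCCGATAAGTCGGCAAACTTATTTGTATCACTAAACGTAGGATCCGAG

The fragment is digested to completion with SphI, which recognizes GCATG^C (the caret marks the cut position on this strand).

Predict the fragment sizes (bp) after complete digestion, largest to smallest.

SphI sites (GCATGC) start at positions 67, 90, 194.
SphI cuts after base 5 of each site (before the last base), so after positions 71, 94, 198.
Linear molecule, 3 cuts → 4 fragments:
  1–71 → 71 bp
  72–94 → 23 bp
  95–198 → 104 bp
  199–268 → 70 bp
Sorted largest to smallest: 104, 71, 70, 23 bp.

104, 71, 70, 23 bp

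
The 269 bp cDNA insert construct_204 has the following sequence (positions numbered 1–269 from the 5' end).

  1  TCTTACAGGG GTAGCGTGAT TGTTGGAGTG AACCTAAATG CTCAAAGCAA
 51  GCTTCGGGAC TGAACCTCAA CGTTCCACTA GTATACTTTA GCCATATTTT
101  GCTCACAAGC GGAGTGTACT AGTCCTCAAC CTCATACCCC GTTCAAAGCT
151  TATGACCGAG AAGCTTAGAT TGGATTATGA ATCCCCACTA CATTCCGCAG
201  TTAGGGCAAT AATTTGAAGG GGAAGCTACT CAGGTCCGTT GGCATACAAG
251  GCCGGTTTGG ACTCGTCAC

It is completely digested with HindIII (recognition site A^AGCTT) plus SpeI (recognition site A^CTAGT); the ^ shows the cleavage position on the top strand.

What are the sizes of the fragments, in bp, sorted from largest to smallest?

108, 49, 41, 28, 28, 15 bp

HindIII sites (AAGCTT) start at positions 49, 146, 161.
HindIII cuts after the first base of each site, so after positions 49, 146, 161.
SpeI sites (ACTAGT) start at positions 77, 118.
SpeI cuts after the first base of each site, so after positions 77, 118.
Combined cut positions: 49, 77, 118, 146, 161.
Linear molecule, 5 cuts → 6 fragments:
  1–49 → 49 bp
  50–77 → 28 bp
  78–118 → 41 bp
  119–146 → 28 bp
  147–161 → 15 bp
  162–269 → 108 bp
Sorted largest to smallest: 108, 49, 41, 28, 28, 15 bp.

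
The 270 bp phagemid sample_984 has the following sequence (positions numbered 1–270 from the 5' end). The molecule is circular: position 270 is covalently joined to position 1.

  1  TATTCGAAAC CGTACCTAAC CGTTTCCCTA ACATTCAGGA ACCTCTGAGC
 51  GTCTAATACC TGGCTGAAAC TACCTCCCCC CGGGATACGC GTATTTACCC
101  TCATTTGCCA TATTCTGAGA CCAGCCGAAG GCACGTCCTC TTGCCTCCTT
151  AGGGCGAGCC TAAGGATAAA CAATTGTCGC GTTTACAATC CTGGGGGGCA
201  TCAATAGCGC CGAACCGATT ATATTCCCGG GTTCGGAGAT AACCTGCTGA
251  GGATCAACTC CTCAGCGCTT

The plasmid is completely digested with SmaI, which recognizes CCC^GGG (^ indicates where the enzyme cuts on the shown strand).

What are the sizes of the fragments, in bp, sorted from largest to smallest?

147, 123 bp

SmaI sites (CCCGGG) start at positions 79, 226.
SmaI cuts after base 3 of each site, so after positions 81, 228.
Circular molecule, 2 cuts → 2 fragments:
  82–228 → 147 bp
  229–270 then 1–81 → 42 + 81 = 123 bp
Sorted largest to smallest: 147, 123 bp.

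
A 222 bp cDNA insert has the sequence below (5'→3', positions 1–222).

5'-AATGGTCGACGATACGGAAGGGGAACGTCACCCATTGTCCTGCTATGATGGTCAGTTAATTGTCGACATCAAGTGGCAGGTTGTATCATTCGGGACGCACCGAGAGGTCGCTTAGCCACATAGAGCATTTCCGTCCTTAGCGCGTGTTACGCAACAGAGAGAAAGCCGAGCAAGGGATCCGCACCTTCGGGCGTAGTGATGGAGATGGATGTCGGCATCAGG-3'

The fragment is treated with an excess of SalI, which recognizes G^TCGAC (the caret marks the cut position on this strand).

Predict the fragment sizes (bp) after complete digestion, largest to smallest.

160, 57, 5 bp

SalI sites (GTCGAC) start at positions 5, 62.
SalI cuts after the first base of each site, so after positions 5, 62.
Linear molecule, 2 cuts → 3 fragments:
  1–5 → 5 bp
  6–62 → 57 bp
  63–222 → 160 bp
Sorted largest to smallest: 160, 57, 5 bp.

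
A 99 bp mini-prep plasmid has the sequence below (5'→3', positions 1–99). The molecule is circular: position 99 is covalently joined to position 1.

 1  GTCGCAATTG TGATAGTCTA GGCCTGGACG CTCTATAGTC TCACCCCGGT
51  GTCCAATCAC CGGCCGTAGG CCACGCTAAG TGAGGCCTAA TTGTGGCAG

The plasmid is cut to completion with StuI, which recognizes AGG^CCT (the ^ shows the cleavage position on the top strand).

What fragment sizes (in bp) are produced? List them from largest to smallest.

StuI sites (AGGCCT) start at positions 20, 83.
StuI cuts after base 3 of each site, so after positions 22, 85.
Circular molecule, 2 cuts → 2 fragments:
  23–85 → 63 bp
  86–99 then 1–22 → 14 + 22 = 36 bp
Sorted largest to smallest: 63, 36 bp.

63, 36 bp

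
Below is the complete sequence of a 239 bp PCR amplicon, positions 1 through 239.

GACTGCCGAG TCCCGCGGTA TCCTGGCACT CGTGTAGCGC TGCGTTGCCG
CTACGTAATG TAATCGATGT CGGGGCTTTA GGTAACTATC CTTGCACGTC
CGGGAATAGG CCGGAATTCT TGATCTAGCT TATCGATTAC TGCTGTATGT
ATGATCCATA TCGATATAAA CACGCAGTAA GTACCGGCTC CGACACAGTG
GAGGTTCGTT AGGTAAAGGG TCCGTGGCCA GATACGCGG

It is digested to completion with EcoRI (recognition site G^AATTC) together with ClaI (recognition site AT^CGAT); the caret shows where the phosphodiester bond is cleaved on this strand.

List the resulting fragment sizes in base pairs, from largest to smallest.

The EcoRI site (GAATTC) starts at position 114.
EcoRI cuts after the first base of each site, so after position 114.
ClaI sites (ATCGAT) start at positions 63, 132, 160.
ClaI cuts after base 2 of each site, so after positions 64, 133, 161.
Combined cut positions: 64, 114, 133, 161.
Linear molecule, 4 cuts → 5 fragments:
  1–64 → 64 bp
  65–114 → 50 bp
  115–133 → 19 bp
  134–161 → 28 bp
  162–239 → 78 bp
Sorted largest to smallest: 78, 64, 50, 28, 19 bp.

78, 64, 50, 28, 19 bp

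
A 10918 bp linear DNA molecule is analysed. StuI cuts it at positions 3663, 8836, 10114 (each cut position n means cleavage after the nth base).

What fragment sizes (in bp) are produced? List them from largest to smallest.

5173, 3663, 1278, 804 bp

Linear molecule, 3 cuts → 4 fragments:
  3663 − 0 = 3663 bp
  8836 − 3663 = 5173 bp
  10114 − 8836 = 1278 bp
  10918 − 10114 = 804 bp
Sorted largest to smallest: 5173, 3663, 1278, 804 bp.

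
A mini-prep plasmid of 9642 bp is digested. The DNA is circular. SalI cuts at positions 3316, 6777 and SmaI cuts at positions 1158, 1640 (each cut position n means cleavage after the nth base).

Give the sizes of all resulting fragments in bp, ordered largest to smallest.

Combined cut positions (sorted): 1158, 1640, 3316, 6777.
Circular molecule, 4 cuts → 4 fragments:
  1640 − 1158 = 482 bp
  3316 − 1640 = 1676 bp
  6777 − 3316 = 3461 bp
  wrap: 9642 − 6777 + 1158 = 4023 bp
Sorted largest to smallest: 4023, 3461, 1676, 482 bp.

4023, 3461, 1676, 482 bp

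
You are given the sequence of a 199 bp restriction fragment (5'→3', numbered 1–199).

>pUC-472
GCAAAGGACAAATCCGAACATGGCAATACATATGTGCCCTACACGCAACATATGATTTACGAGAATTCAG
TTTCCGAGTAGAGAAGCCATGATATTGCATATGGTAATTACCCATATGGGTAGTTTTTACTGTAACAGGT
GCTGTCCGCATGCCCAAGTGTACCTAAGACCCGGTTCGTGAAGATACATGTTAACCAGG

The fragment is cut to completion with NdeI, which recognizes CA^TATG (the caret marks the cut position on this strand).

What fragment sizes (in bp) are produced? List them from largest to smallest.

85, 49, 30, 20, 15 bp

NdeI sites (CATATG) start at positions 29, 49, 98, 113.
NdeI cuts after base 2 of each site, so after positions 30, 50, 99, 114.
Linear molecule, 4 cuts → 5 fragments:
  1–30 → 30 bp
  31–50 → 20 bp
  51–99 → 49 bp
  100–114 → 15 bp
  115–199 → 85 bp
Sorted largest to smallest: 85, 49, 30, 20, 15 bp.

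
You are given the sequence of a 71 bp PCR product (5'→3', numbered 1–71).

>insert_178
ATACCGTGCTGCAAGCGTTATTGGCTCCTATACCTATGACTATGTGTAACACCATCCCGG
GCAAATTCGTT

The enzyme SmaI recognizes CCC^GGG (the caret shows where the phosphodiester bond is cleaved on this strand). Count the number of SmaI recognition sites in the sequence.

CCCGGG occurs starting at position 56.
SmaI cuts at 1 site.

1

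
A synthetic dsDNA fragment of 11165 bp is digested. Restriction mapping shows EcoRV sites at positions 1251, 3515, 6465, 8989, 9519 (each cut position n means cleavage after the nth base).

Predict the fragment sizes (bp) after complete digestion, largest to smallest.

2950, 2524, 2264, 1646, 1251, 530 bp

Linear molecule, 5 cuts → 6 fragments:
  1251 − 0 = 1251 bp
  3515 − 1251 = 2264 bp
  6465 − 3515 = 2950 bp
  8989 − 6465 = 2524 bp
  9519 − 8989 = 530 bp
  11165 − 9519 = 1646 bp
Sorted largest to smallest: 2950, 2524, 2264, 1646, 1251, 530 bp.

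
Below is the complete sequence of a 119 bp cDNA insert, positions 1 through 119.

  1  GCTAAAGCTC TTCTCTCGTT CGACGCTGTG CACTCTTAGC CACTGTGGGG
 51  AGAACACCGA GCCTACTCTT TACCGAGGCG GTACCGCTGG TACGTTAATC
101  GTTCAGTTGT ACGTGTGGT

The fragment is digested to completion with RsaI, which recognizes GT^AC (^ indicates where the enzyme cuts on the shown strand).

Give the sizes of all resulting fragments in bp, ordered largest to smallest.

RsaI sites (GTAC) start at positions 81, 90, 109.
RsaI cuts after base 2 of each site, so after positions 82, 91, 110.
Linear molecule, 3 cuts → 4 fragments:
  1–82 → 82 bp
  83–91 → 9 bp
  92–110 → 19 bp
  111–119 → 9 bp
Sorted largest to smallest: 82, 19, 9, 9 bp.

82, 19, 9, 9 bp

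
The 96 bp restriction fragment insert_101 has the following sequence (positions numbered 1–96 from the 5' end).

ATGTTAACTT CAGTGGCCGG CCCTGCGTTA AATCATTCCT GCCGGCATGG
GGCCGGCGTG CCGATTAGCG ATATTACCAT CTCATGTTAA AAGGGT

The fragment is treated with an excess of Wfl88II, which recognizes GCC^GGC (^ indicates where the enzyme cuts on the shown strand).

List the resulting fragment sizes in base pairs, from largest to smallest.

42, 25, 18, 11 bp

Wfl88II sites (GCCGGC) start at positions 16, 41, 52.
Wfl88II cuts after base 3 of each site, so after positions 18, 43, 54.
Linear molecule, 3 cuts → 4 fragments:
  1–18 → 18 bp
  19–43 → 25 bp
  44–54 → 11 bp
  55–96 → 42 bp
Sorted largest to smallest: 42, 25, 18, 11 bp.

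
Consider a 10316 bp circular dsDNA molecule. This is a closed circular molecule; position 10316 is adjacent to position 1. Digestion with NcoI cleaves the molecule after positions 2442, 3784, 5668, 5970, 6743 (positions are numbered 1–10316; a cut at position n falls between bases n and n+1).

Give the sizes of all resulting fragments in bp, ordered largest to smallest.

Circular molecule, 5 cuts → 5 fragments:
  3784 − 2442 = 1342 bp
  5668 − 3784 = 1884 bp
  5970 − 5668 = 302 bp
  6743 − 5970 = 773 bp
  wrap: 10316 − 6743 + 2442 = 6015 bp
Sorted largest to smallest: 6015, 1884, 1342, 773, 302 bp.

6015, 1884, 1342, 773, 302 bp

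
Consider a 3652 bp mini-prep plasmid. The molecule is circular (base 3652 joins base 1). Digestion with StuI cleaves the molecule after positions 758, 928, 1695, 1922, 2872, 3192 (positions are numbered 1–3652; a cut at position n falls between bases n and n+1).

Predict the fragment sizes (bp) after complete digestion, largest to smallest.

1218, 950, 767, 320, 227, 170 bp

Circular molecule, 6 cuts → 6 fragments:
  928 − 758 = 170 bp
  1695 − 928 = 767 bp
  1922 − 1695 = 227 bp
  2872 − 1922 = 950 bp
  3192 − 2872 = 320 bp
  wrap: 3652 − 3192 + 758 = 1218 bp
Sorted largest to smallest: 1218, 950, 767, 320, 227, 170 bp.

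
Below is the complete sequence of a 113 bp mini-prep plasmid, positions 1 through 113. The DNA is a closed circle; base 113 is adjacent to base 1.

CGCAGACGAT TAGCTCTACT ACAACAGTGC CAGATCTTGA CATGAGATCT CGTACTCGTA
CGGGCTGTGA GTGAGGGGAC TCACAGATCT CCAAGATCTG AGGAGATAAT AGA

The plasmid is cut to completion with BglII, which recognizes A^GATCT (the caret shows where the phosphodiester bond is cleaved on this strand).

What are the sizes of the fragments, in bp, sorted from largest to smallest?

BglII sites (AGATCT) start at positions 32, 45, 85, 94.
BglII cuts after the first base of each site, so after positions 32, 45, 85, 94.
Circular molecule, 4 cuts → 4 fragments:
  33–45 → 13 bp
  46–85 → 40 bp
  86–94 → 9 bp
  95–113 then 1–32 → 19 + 32 = 51 bp
Sorted largest to smallest: 51, 40, 13, 9 bp.

51, 40, 13, 9 bp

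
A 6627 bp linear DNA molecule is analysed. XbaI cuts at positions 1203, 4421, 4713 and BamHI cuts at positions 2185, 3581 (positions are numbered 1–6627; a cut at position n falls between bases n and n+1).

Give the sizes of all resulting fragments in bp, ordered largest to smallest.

1914, 1396, 1203, 982, 840, 292 bp

Combined cut positions (sorted): 1203, 2185, 3581, 4421, 4713.
Linear molecule, 5 cuts → 6 fragments:
  1203 − 0 = 1203 bp
  2185 − 1203 = 982 bp
  3581 − 2185 = 1396 bp
  4421 − 3581 = 840 bp
  4713 − 4421 = 292 bp
  6627 − 4713 = 1914 bp
Sorted largest to smallest: 1914, 1396, 1203, 982, 840, 292 bp.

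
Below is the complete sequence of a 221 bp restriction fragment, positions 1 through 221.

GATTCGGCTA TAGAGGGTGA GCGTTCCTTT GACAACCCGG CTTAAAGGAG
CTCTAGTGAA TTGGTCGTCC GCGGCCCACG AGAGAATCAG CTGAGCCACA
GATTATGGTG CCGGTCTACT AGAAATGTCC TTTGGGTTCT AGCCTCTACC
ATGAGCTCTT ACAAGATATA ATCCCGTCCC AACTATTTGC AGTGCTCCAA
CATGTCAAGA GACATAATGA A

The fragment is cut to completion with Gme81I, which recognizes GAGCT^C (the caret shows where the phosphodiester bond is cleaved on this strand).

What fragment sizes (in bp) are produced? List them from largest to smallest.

Gme81I sites (GAGCTC) start at positions 48, 153.
Gme81I cuts after base 5 of each site (before the last base), so after positions 52, 157.
Linear molecule, 2 cuts → 3 fragments:
  1–52 → 52 bp
  53–157 → 105 bp
  158–221 → 64 bp
Sorted largest to smallest: 105, 64, 52 bp.

105, 64, 52 bp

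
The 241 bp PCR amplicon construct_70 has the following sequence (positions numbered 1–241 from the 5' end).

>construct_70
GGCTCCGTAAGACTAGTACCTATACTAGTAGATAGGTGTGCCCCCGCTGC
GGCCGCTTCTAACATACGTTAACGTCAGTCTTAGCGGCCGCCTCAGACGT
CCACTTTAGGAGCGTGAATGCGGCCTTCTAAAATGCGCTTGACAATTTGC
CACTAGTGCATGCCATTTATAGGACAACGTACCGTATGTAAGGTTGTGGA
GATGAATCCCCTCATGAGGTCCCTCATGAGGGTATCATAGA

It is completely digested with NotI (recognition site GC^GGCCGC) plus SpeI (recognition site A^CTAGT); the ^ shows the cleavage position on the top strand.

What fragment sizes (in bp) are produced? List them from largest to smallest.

NotI sites (GCGGCCGC) start at positions 49, 84.
NotI cuts after base 2 of each site, so after positions 50, 85.
SpeI sites (ACTAGT) start at positions 12, 24, 152.
SpeI cuts after the first base of each site, so after positions 12, 24, 152.
Combined cut positions: 12, 24, 50, 85, 152.
Linear molecule, 5 cuts → 6 fragments:
  1–12 → 12 bp
  13–24 → 12 bp
  25–50 → 26 bp
  51–85 → 35 bp
  86–152 → 67 bp
  153–241 → 89 bp
Sorted largest to smallest: 89, 67, 35, 26, 12, 12 bp.

89, 67, 35, 26, 12, 12 bp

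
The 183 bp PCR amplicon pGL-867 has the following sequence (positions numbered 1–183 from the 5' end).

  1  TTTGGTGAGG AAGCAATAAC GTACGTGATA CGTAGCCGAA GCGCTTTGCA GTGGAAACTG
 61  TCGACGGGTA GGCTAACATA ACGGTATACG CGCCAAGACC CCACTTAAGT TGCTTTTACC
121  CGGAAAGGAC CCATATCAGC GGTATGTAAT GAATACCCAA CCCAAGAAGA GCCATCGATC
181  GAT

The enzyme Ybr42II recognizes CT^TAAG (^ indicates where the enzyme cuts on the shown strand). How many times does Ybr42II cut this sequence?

1

CTTAAG occurs starting at position 104.
Ybr42II cuts at 1 site.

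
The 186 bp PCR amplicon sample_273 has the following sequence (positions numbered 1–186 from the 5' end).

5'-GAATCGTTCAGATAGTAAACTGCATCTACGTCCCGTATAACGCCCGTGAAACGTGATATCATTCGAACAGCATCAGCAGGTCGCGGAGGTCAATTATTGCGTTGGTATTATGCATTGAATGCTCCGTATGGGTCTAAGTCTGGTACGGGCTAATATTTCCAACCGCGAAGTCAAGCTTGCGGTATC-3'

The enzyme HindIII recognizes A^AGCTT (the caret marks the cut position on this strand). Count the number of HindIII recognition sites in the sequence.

AAGCTT occurs starting at position 173.
HindIII cuts at 1 site.

1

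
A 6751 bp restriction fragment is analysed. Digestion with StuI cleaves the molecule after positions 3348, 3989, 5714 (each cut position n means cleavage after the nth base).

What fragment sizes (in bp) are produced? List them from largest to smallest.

3348, 1725, 1037, 641 bp

Linear molecule, 3 cuts → 4 fragments:
  3348 − 0 = 3348 bp
  3989 − 3348 = 641 bp
  5714 − 3989 = 1725 bp
  6751 − 5714 = 1037 bp
Sorted largest to smallest: 3348, 1725, 1037, 641 bp.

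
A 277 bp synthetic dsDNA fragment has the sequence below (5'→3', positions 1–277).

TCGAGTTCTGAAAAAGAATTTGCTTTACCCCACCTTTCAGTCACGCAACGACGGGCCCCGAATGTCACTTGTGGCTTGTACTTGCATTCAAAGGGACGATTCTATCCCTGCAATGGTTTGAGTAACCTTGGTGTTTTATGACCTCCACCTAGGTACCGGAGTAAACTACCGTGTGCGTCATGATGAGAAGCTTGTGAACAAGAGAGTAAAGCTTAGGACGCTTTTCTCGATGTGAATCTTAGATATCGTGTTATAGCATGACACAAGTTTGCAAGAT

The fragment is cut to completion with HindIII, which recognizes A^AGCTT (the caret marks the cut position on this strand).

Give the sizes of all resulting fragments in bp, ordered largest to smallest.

HindIII sites (AAGCTT) start at positions 188, 209.
HindIII cuts after the first base of each site, so after positions 188, 209.
Linear molecule, 2 cuts → 3 fragments:
  1–188 → 188 bp
  189–209 → 21 bp
  210–277 → 68 bp
Sorted largest to smallest: 188, 68, 21 bp.

188, 68, 21 bp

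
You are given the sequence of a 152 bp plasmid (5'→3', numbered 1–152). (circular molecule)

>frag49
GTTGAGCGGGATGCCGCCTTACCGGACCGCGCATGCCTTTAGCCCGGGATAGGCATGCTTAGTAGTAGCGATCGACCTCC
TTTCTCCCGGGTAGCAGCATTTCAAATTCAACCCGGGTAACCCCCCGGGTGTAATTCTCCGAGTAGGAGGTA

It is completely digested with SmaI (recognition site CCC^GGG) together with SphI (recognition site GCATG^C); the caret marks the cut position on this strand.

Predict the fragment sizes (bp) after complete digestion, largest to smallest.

61, 31, 26, 12, 12, 10 bp

SmaI sites (CCCGGG) start at positions 43, 86, 112, 124.
SmaI cuts after base 3 of each site, so after positions 45, 88, 114, 126.
SphI sites (GCATGC) start at positions 31, 53.
SphI cuts after base 5 of each site (before the last base), so after positions 35, 57.
Combined cut positions: 35, 45, 57, 88, 114, 126.
Circular molecule, 6 cuts → 6 fragments:
  36–45 → 10 bp
  46–57 → 12 bp
  58–88 → 31 bp
  89–114 → 26 bp
  115–126 → 12 bp
  127–152 then 1–35 → 26 + 35 = 61 bp
Sorted largest to smallest: 61, 31, 26, 12, 12, 10 bp.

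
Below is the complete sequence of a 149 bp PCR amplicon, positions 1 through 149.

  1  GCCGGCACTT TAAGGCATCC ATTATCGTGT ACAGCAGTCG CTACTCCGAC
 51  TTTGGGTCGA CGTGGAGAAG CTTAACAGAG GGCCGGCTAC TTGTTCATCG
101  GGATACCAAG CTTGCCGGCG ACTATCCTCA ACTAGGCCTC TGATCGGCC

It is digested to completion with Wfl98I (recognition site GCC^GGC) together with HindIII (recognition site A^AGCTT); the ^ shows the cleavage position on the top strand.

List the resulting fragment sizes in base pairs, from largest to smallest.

65, 33, 24, 16, 8, 3 bp

Wfl98I sites (GCCGGC) start at positions 1, 82, 114.
Wfl98I cuts after base 3 of each site, so after positions 3, 84, 116.
HindIII sites (AAGCTT) start at positions 68, 108.
HindIII cuts after the first base of each site, so after positions 68, 108.
Combined cut positions: 3, 68, 84, 108, 116.
Linear molecule, 5 cuts → 6 fragments:
  1–3 → 3 bp
  4–68 → 65 bp
  69–84 → 16 bp
  85–108 → 24 bp
  109–116 → 8 bp
  117–149 → 33 bp
Sorted largest to smallest: 65, 33, 24, 16, 8, 3 bp.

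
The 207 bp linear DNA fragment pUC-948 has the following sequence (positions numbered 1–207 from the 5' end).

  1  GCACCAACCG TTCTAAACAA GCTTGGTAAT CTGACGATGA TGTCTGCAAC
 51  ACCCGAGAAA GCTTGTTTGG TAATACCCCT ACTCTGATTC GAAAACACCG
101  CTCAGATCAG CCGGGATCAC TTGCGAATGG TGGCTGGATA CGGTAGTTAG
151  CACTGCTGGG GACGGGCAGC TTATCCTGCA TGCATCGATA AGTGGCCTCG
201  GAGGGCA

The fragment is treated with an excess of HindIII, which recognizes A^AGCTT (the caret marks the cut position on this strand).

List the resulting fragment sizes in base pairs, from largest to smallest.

HindIII sites (AAGCTT) start at positions 19, 59.
HindIII cuts after the first base of each site, so after positions 19, 59.
Linear molecule, 2 cuts → 3 fragments:
  1–19 → 19 bp
  20–59 → 40 bp
  60–207 → 148 bp
Sorted largest to smallest: 148, 40, 19 bp.

148, 40, 19 bp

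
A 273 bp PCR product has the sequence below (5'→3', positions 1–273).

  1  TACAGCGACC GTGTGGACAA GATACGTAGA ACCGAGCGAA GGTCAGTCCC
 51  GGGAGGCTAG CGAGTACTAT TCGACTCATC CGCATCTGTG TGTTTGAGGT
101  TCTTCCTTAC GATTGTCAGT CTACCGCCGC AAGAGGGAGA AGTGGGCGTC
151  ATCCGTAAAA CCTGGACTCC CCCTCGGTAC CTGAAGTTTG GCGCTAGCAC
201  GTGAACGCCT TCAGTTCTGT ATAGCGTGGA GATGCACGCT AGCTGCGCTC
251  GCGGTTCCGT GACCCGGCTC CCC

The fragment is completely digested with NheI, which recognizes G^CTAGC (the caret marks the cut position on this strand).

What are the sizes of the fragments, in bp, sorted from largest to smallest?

137, 56, 45, 35 bp

NheI sites (GCTAGC) start at positions 56, 193, 238.
NheI cuts after the first base of each site, so after positions 56, 193, 238.
Linear molecule, 3 cuts → 4 fragments:
  1–56 → 56 bp
  57–193 → 137 bp
  194–238 → 45 bp
  239–273 → 35 bp
Sorted largest to smallest: 137, 56, 45, 35 bp.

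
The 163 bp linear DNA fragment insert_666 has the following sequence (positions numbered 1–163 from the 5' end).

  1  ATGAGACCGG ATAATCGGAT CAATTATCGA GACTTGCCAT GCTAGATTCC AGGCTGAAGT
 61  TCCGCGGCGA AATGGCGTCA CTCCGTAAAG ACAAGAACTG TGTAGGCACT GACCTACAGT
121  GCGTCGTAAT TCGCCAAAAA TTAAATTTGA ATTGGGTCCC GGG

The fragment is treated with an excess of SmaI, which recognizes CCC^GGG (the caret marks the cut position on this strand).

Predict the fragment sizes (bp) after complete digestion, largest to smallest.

The SmaI site (CCCGGG) starts at position 158.
SmaI cuts after base 3 of each site, so after position 160.
Linear molecule, 1 cut → 2 fragments:
  1–160 → 160 bp
  161–163 → 3 bp
Sorted largest to smallest: 160, 3 bp.

160, 3 bp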